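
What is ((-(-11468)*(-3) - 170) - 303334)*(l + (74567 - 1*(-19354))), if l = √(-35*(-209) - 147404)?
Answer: -31736657268 - 337908*I*√140089 ≈ -3.1737e+10 - 1.2647e+8*I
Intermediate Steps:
l = I*√140089 (l = √(7315 - 147404) = √(-140089) = I*√140089 ≈ 374.28*I)
((-(-11468)*(-3) - 170) - 303334)*(l + (74567 - 1*(-19354))) = ((-(-11468)*(-3) - 170) - 303334)*(I*√140089 + (74567 - 1*(-19354))) = ((-188*183 - 170) - 303334)*(I*√140089 + (74567 + 19354)) = ((-34404 - 170) - 303334)*(I*√140089 + 93921) = (-34574 - 303334)*(93921 + I*√140089) = -337908*(93921 + I*√140089) = -31736657268 - 337908*I*√140089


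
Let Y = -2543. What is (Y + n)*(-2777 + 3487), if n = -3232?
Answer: -4100250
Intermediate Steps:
(Y + n)*(-2777 + 3487) = (-2543 - 3232)*(-2777 + 3487) = -5775*710 = -4100250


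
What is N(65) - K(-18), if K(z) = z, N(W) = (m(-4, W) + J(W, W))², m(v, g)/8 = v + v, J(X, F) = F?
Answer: 19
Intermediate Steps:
m(v, g) = 16*v (m(v, g) = 8*(v + v) = 8*(2*v) = 16*v)
N(W) = (-64 + W)² (N(W) = (16*(-4) + W)² = (-64 + W)²)
N(65) - K(-18) = (-64 + 65)² - 1*(-18) = 1² + 18 = 1 + 18 = 19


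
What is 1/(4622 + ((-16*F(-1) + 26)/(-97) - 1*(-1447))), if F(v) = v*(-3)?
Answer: 97/588715 ≈ 0.00016477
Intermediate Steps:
F(v) = -3*v
1/(4622 + ((-16*F(-1) + 26)/(-97) - 1*(-1447))) = 1/(4622 + ((-(-48)*(-1) + 26)/(-97) - 1*(-1447))) = 1/(4622 + ((-16*3 + 26)*(-1/97) + 1447)) = 1/(4622 + ((-48 + 26)*(-1/97) + 1447)) = 1/(4622 + (-22*(-1/97) + 1447)) = 1/(4622 + (22/97 + 1447)) = 1/(4622 + 140381/97) = 1/(588715/97) = 97/588715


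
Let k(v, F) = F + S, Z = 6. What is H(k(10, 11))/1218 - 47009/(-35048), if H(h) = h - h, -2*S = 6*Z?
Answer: 47009/35048 ≈ 1.3413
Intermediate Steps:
S = -18 (S = -3*6 = -½*36 = -18)
k(v, F) = -18 + F (k(v, F) = F - 18 = -18 + F)
H(h) = 0
H(k(10, 11))/1218 - 47009/(-35048) = 0/1218 - 47009/(-35048) = 0*(1/1218) - 47009*(-1/35048) = 0 + 47009/35048 = 47009/35048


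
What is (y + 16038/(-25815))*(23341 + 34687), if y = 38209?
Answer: 19078625668772/8605 ≈ 2.2172e+9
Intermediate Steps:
(y + 16038/(-25815))*(23341 + 34687) = (38209 + 16038/(-25815))*(23341 + 34687) = (38209 + 16038*(-1/25815))*58028 = (38209 - 5346/8605)*58028 = (328783099/8605)*58028 = 19078625668772/8605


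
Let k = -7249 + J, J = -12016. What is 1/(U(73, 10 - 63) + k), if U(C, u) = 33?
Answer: -1/19232 ≈ -5.1997e-5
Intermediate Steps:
k = -19265 (k = -7249 - 12016 = -19265)
1/(U(73, 10 - 63) + k) = 1/(33 - 19265) = 1/(-19232) = -1/19232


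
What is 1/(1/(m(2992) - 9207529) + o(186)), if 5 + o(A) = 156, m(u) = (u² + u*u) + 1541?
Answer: 8698140/1313419141 ≈ 0.0066225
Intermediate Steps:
m(u) = 1541 + 2*u² (m(u) = (u² + u²) + 1541 = 2*u² + 1541 = 1541 + 2*u²)
o(A) = 151 (o(A) = -5 + 156 = 151)
1/(1/(m(2992) - 9207529) + o(186)) = 1/(1/((1541 + 2*2992²) - 9207529) + 151) = 1/(1/((1541 + 2*8952064) - 9207529) + 151) = 1/(1/((1541 + 17904128) - 9207529) + 151) = 1/(1/(17905669 - 9207529) + 151) = 1/(1/8698140 + 151) = 1/(1313419141/8698140) = 8698140/1313419141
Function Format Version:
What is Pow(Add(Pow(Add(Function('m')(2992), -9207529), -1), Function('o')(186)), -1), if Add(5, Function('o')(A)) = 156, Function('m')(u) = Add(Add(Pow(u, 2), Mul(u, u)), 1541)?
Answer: Rational(8698140, 1313419141) ≈ 0.0066225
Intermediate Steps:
Function('m')(u) = Add(1541, Mul(2, Pow(u, 2))) (Function('m')(u) = Add(Add(Pow(u, 2), Pow(u, 2)), 1541) = Add(Mul(2, Pow(u, 2)), 1541) = Add(1541, Mul(2, Pow(u, 2))))
Function('o')(A) = 151 (Function('o')(A) = Add(-5, 156) = 151)
Pow(Add(Pow(Add(Function('m')(2992), -9207529), -1), Function('o')(186)), -1) = Pow(Add(Pow(Add(Add(1541, Mul(2, Pow(2992, 2))), -9207529), -1), 151), -1) = Pow(Add(Pow(Add(Add(1541, Mul(2, 8952064)), -9207529), -1), 151), -1) = Pow(Add(Pow(Add(Add(1541, 17904128), -9207529), -1), 151), -1) = Pow(Add(Pow(Add(17905669, -9207529), -1), 151), -1) = Pow(Add(Pow(8698140, -1), 151), -1) = Pow(Add(Rational(1, 8698140), 151), -1) = Pow(Rational(1313419141, 8698140), -1) = Rational(8698140, 1313419141)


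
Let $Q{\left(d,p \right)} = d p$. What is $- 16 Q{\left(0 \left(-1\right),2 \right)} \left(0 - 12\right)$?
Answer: $0$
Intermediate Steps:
$- 16 Q{\left(0 \left(-1\right),2 \right)} \left(0 - 12\right) = - 16 \cdot 0 \left(-1\right) 2 \left(0 - 12\right) = - 16 \cdot 0 \cdot 2 \left(-12\right) = \left(-16\right) 0 \left(-12\right) = 0 \left(-12\right) = 0$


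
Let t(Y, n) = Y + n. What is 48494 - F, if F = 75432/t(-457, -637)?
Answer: 26563934/547 ≈ 48563.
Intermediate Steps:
F = -37716/547 (F = 75432/(-457 - 637) = 75432/(-1094) = 75432*(-1/1094) = -37716/547 ≈ -68.951)
48494 - F = 48494 - 1*(-37716/547) = 48494 + 37716/547 = 26563934/547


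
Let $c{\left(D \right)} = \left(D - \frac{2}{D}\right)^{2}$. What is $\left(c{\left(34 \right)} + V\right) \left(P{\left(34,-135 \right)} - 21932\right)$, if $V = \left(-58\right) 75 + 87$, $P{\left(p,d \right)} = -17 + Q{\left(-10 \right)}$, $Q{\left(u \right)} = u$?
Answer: $\frac{19742853802}{289} \approx 6.8314 \cdot 10^{7}$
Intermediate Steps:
$P{\left(p,d \right)} = -27$ ($P{\left(p,d \right)} = -17 - 10 = -27$)
$V = -4263$ ($V = -4350 + 87 = -4263$)
$\left(c{\left(34 \right)} + V\right) \left(P{\left(34,-135 \right)} - 21932\right) = \left(\frac{\left(-2 + 34^{2}\right)^{2}}{1156} - 4263\right) \left(-27 - 21932\right) = \left(\frac{\left(-2 + 1156\right)^{2}}{1156} - 4263\right) \left(-21959\right) = \left(\frac{1154^{2}}{1156} - 4263\right) \left(-21959\right) = \left(\frac{1}{1156} \cdot 1331716 - 4263\right) \left(-21959\right) = \left(\frac{332929}{289} - 4263\right) \left(-21959\right) = \left(- \frac{899078}{289}\right) \left(-21959\right) = \frac{19742853802}{289}$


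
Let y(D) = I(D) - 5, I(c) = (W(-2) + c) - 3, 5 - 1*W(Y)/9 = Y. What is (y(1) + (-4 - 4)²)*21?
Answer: 2520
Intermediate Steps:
W(Y) = 45 - 9*Y
I(c) = 60 + c (I(c) = ((45 - 9*(-2)) + c) - 3 = ((45 + 18) + c) - 3 = (63 + c) - 3 = 60 + c)
y(D) = 55 + D (y(D) = (60 + D) - 5 = 55 + D)
(y(1) + (-4 - 4)²)*21 = ((55 + 1) + (-4 - 4)²)*21 = (56 + (-8)²)*21 = (56 + 64)*21 = 120*21 = 2520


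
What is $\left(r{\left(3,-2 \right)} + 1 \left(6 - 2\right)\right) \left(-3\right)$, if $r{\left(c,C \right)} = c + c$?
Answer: $-30$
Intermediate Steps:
$r{\left(c,C \right)} = 2 c$
$\left(r{\left(3,-2 \right)} + 1 \left(6 - 2\right)\right) \left(-3\right) = \left(2 \cdot 3 + 1 \left(6 - 2\right)\right) \left(-3\right) = \left(6 + 1 \cdot 4\right) \left(-3\right) = \left(6 + 4\right) \left(-3\right) = 10 \left(-3\right) = -30$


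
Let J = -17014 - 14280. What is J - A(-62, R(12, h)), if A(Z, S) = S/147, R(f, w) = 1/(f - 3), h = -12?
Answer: -41401963/1323 ≈ -31294.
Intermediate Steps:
R(f, w) = 1/(-3 + f)
A(Z, S) = S/147 (A(Z, S) = S*(1/147) = S/147)
J = -31294
J - A(-62, R(12, h)) = -31294 - 1/(147*(-3 + 12)) = -31294 - 1/(147*9) = -31294 - 1*1/1323 = -31294 - 1/1323 = -41401963/1323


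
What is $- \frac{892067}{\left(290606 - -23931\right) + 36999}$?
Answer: $- \frac{892067}{351536} \approx -2.5376$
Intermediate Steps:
$- \frac{892067}{\left(290606 - -23931\right) + 36999} = - \frac{892067}{\left(290606 + 23931\right) + 36999} = - \frac{892067}{314537 + 36999} = - \frac{892067}{351536}$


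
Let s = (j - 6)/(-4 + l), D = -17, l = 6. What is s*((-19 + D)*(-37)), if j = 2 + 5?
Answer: 666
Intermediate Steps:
j = 7
s = ½ (s = (7 - 6)/(-4 + 6) = 1/2 = 1*(½) = ½ ≈ 0.50000)
s*((-19 + D)*(-37)) = ((-19 - 17)*(-37))/2 = (-36*(-37))/2 = (½)*1332 = 666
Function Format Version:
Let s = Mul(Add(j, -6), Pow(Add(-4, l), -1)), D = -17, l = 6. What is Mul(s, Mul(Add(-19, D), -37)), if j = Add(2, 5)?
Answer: 666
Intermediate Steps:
j = 7
s = Rational(1, 2) (s = Mul(Add(7, -6), Pow(Add(-4, 6), -1)) = Mul(1, Pow(2, -1)) = Mul(1, Rational(1, 2)) = Rational(1, 2) ≈ 0.50000)
Mul(s, Mul(Add(-19, D), -37)) = Mul(Rational(1, 2), Mul(Add(-19, -17), -37)) = Mul(Rational(1, 2), Mul(-36, -37)) = Mul(Rational(1, 2), 1332) = 666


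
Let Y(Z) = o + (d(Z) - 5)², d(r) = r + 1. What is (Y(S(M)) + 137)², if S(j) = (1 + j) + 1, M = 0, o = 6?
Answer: 21609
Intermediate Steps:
d(r) = 1 + r
S(j) = 2 + j
Y(Z) = 6 + (-4 + Z)² (Y(Z) = 6 + ((1 + Z) - 5)² = 6 + (-4 + Z)²)
(Y(S(M)) + 137)² = ((6 + (-4 + (2 + 0))²) + 137)² = ((6 + (-4 + 2)²) + 137)² = ((6 + (-2)²) + 137)² = ((6 + 4) + 137)² = (10 + 137)² = 147² = 21609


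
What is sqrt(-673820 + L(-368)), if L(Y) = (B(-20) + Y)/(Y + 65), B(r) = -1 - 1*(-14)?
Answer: I*sqrt(61862632815)/303 ≈ 820.86*I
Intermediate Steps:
B(r) = 13 (B(r) = -1 + 14 = 13)
L(Y) = (13 + Y)/(65 + Y) (L(Y) = (13 + Y)/(Y + 65) = (13 + Y)/(65 + Y))
sqrt(-673820 + L(-368)) = sqrt(-673820 + (13 - 368)/(65 - 368)) = sqrt(-673820 - 355/(-303)) = sqrt(-673820 - 1/303*(-355)) = sqrt(-673820 + 355/303) = sqrt(-204167105/303) = I*sqrt(61862632815)/303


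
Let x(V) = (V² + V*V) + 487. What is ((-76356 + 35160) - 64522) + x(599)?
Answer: 612371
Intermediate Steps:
x(V) = 487 + 2*V² (x(V) = (V² + V²) + 487 = 2*V² + 487 = 487 + 2*V²)
((-76356 + 35160) - 64522) + x(599) = ((-76356 + 35160) - 64522) + (487 + 2*599²) = (-41196 - 64522) + (487 + 2*358801) = -105718 + (487 + 717602) = -105718 + 718089 = 612371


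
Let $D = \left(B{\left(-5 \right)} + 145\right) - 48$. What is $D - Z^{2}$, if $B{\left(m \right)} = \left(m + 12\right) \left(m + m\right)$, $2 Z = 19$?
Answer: $- \frac{253}{4} \approx -63.25$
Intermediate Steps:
$Z = \frac{19}{2}$ ($Z = \frac{1}{2} \cdot 19 = \frac{19}{2} \approx 9.5$)
$B{\left(m \right)} = 2 m \left(12 + m\right)$ ($B{\left(m \right)} = \left(12 + m\right) 2 m = 2 m \left(12 + m\right)$)
$D = 27$ ($D = \left(2 \left(-5\right) \left(12 - 5\right) + 145\right) - 48 = \left(2 \left(-5\right) 7 + 145\right) - 48 = \left(-70 + 145\right) - 48 = 75 - 48 = 27$)
$D - Z^{2} = 27 - \left(\frac{19}{2}\right)^{2} = 27 - \frac{361}{4} = - \frac{253}{4}$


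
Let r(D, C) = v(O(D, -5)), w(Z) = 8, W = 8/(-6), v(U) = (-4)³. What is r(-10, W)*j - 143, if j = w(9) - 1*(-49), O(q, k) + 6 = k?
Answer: -3791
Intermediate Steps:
O(q, k) = -6 + k
v(U) = -64
W = -4/3 (W = 8*(-⅙) = -4/3 ≈ -1.3333)
r(D, C) = -64
j = 57 (j = 8 - 1*(-49) = 8 + 49 = 57)
r(-10, W)*j - 143 = -64*57 - 143 = -3648 - 143 = -3791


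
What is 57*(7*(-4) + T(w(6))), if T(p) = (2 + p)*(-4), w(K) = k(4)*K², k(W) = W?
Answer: -34884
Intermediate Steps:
w(K) = 4*K²
T(p) = -8 - 4*p
57*(7*(-4) + T(w(6))) = 57*(7*(-4) + (-8 - 16*6²)) = 57*(-28 + (-8 - 16*36)) = 57*(-28 + (-8 - 4*144)) = 57*(-28 + (-8 - 576)) = 57*(-28 - 584) = 57*(-612) = -34884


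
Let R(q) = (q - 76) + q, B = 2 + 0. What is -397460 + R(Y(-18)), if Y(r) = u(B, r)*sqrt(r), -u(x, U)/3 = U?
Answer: -397536 + 324*I*sqrt(2) ≈ -3.9754e+5 + 458.21*I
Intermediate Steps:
B = 2
u(x, U) = -3*U
Y(r) = -3*r**(3/2) (Y(r) = (-3*r)*sqrt(r) = -3*r**(3/2))
R(q) = -76 + 2*q (R(q) = (-76 + q) + q = -76 + 2*q)
-397460 + R(Y(-18)) = -397460 + (-76 + 2*(-(-162)*I*sqrt(2))) = -397460 + (-76 + 2*(162*I*sqrt(2))) = -397460 + (-76 + 324*I*sqrt(2)) = -397536 + 324*I*sqrt(2)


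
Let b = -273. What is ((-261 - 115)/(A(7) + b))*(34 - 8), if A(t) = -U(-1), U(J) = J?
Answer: 611/17 ≈ 35.941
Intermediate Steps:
A(t) = 1 (A(t) = -1*(-1) = 1)
((-261 - 115)/(A(7) + b))*(34 - 8) = ((-261 - 115)/(1 - 273))*(34 - 8) = -376/(-272)*26 = -376*(-1/272)*26 = (47/34)*26 = 611/17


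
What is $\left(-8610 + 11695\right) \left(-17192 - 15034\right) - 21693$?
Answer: $-99438903$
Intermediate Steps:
$\left(-8610 + 11695\right) \left(-17192 - 15034\right) - 21693 = 3085 \left(-32226\right) - 21693 = -99417210 - 21693 = -99438903$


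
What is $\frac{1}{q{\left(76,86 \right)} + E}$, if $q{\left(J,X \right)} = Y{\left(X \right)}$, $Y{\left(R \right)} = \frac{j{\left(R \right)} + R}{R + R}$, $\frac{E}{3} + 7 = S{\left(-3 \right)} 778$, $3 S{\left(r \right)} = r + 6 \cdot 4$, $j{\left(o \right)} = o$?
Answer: $\frac{1}{16318} \approx 6.1282 \cdot 10^{-5}$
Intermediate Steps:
$S{\left(r \right)} = 8 + \frac{r}{3}$ ($S{\left(r \right)} = \frac{r + 6 \cdot 4}{3} = \frac{r + 24}{3} = \frac{24 + r}{3} = 8 + \frac{r}{3}$)
$E = 16317$ ($E = -21 + 3 \left(8 + \frac{1}{3} \left(-3\right)\right) 778 = -21 + 3 \left(8 - 1\right) 778 = -21 + 3 \cdot 7 \cdot 778 = -21 + 3 \cdot 5446 = -21 + 16338 = 16317$)
$Y{\left(R \right)} = 1$ ($Y{\left(R \right)} = \frac{R + R}{R + R} = \frac{2 R}{2 R} = 2 R \frac{1}{2 R} = 1$)
$q{\left(J,X \right)} = 1$
$\frac{1}{q{\left(76,86 \right)} + E} = \frac{1}{1 + 16317} = \frac{1}{16318}$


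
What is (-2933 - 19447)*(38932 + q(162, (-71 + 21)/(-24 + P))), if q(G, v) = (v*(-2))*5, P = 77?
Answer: -46189992480/53 ≈ -8.7151e+8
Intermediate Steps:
q(G, v) = -10*v (q(G, v) = -2*v*5 = -10*v)
(-2933 - 19447)*(38932 + q(162, (-71 + 21)/(-24 + P))) = (-2933 - 19447)*(38932 - 10*(-71 + 21)/(-24 + 77)) = -22380*(38932 - (-500)/53) = -22380*(38932 - 10*(-50/53)) = -22380*(38932 + 500/53) = -22380*2063896/53 = -46189992480/53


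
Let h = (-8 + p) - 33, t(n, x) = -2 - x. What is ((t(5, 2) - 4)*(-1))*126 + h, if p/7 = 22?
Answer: 1121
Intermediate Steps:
p = 154 (p = 7*22 = 154)
h = 113 (h = (-8 + 154) - 33 = 146 - 33 = 113)
((t(5, 2) - 4)*(-1))*126 + h = (((-2 - 1*2) - 4)*(-1))*126 + 113 = (((-2 - 2) - 4)*(-1))*126 + 113 = ((-4 - 4)*(-1))*126 + 113 = -8*(-1)*126 + 113 = 8*126 + 113 = 1008 + 113 = 1121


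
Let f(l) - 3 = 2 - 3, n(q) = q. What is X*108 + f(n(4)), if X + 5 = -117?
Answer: -13174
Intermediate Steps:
X = -122 (X = -5 - 117 = -122)
f(l) = 2 (f(l) = 3 + (2 - 3) = 3 - 1 = 2)
X*108 + f(n(4)) = -122*108 + 2 = -13176 + 2 = -13174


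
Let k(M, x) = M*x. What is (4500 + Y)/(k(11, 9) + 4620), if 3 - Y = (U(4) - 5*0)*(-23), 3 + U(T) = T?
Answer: 4526/4719 ≈ 0.95910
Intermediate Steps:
U(T) = -3 + T
Y = 26 (Y = 3 - ((-3 + 4) - 5*0)*(-23) = 3 - (1 + 0)*(-23) = 3 - (-23) = 3 - 1*(-23) = 3 + 23 = 26)
(4500 + Y)/(k(11, 9) + 4620) = (4500 + 26)/(11*9 + 4620) = 4526/(99 + 4620) = 4526/4719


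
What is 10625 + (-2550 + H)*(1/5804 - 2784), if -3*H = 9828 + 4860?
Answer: 60188314955/2902 ≈ 2.0740e+7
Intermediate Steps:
H = -4896 (H = -(9828 + 4860)/3 = -⅓*14688 = -4896)
10625 + (-2550 + H)*(1/5804 - 2784) = 10625 + (-2550 - 4896)*(1/5804 - 2784) = 10625 - 7446*(1/5804 - 2784) = 10625 - 7446*(-16158335/5804) = 10625 + 60157481205/2902 = 60188314955/2902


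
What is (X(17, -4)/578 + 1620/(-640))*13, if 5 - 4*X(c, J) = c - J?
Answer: -305149/9248 ≈ -32.996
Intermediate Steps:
X(c, J) = 5/4 - c/4 + J/4 (X(c, J) = 5/4 - (c - J)/4 = 5/4 + (-c/4 + J/4) = 5/4 - c/4 + J/4)
(X(17, -4)/578 + 1620/(-640))*13 = ((5/4 - ¼*17 + (¼)*(-4))/578 + 1620/(-640))*13 = ((5/4 - 17/4 - 1)*(1/578) + 1620*(-1/640))*13 = (-4*1/578 - 81/32)*13 = (-2/289 - 81/32)*13 = -23473/9248*13 = -305149/9248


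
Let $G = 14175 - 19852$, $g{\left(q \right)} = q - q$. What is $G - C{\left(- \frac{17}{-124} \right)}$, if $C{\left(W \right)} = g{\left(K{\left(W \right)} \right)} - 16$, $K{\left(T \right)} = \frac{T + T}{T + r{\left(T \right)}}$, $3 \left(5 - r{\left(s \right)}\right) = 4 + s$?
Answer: $-5661$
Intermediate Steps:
$r{\left(s \right)} = \frac{11}{3} - \frac{s}{3}$ ($r{\left(s \right)} = 5 - \frac{4 + s}{3} = 5 - \left(\frac{4}{3} + \frac{s}{3}\right) = \frac{11}{3} - \frac{s}{3}$)
$K{\left(T \right)} = \frac{2 T}{\frac{11}{3} + \frac{2 T}{3}}$ ($K{\left(T \right)} = \frac{T + T}{T - \left(- \frac{11}{3} + \frac{T}{3}\right)} = \frac{2 T}{\frac{11}{3} + \frac{2 T}{3}}$)
$g{\left(q \right)} = 0$
$C{\left(W \right)} = -16$ ($C{\left(W \right)} = 0 - 16 = -16$)
$G = -5677$
$G - C{\left(- \frac{17}{-124} \right)} = -5677 - -16 = -5677 + 16 = -5661$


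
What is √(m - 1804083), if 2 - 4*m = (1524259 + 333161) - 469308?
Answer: I*√8604442/2 ≈ 1466.7*I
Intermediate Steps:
m = -694055/2 (m = ½ - ((1524259 + 333161) - 469308)/4 = ½ - (1857420 - 469308)/4 = ½ - ¼*1388112 = ½ - 347028 = -694055/2 ≈ -3.4703e+5)
√(m - 1804083) = √(-694055/2 - 1804083) = √(-4302221/2) = I*√8604442/2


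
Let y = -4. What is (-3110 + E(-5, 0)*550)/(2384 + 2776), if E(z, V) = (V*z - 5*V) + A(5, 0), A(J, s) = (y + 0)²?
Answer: 569/516 ≈ 1.1027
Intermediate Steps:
A(J, s) = 16 (A(J, s) = (-4 + 0)² = (-4)² = 16)
E(z, V) = 16 - 5*V + V*z (E(z, V) = (V*z - 5*V) + 16 = (-5*V + V*z) + 16 = 16 - 5*V + V*z)
(-3110 + E(-5, 0)*550)/(2384 + 2776) = (-3110 + (16 - 5*0 + 0*(-5))*550)/(2384 + 2776) = (-3110 + (16 + 0 + 0)*550)/5160 = (-3110 + 16*550)*(1/5160) = (-3110 + 8800)*(1/5160) = 5690*(1/5160) = 569/516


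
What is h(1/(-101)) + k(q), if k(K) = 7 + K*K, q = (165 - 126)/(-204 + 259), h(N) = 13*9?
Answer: 376621/3025 ≈ 124.50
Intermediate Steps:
h(N) = 117
q = 39/55 ≈ 0.70909
k(K) = 7 + K²
h(1/(-101)) + k(q) = 117 + (7 + (39/55)²) = 117 + (7 + 1521/3025) = 117 + 22696/3025 = 376621/3025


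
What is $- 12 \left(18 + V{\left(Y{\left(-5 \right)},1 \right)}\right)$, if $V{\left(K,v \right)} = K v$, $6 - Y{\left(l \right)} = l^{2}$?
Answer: $12$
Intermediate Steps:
$Y{\left(l \right)} = 6 - l^{2}$
$- 12 \left(18 + V{\left(Y{\left(-5 \right)},1 \right)}\right) = - 12 \left(18 + \left(6 - \left(-5\right)^{2}\right) 1\right) = - 12 \left(18 + \left(6 - 25\right) 1\right) = - 12 \left(18 - 19\right) = \left(-12\right) \left(-1\right) = 12$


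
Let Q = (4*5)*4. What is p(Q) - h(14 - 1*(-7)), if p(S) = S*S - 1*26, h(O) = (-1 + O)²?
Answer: 5974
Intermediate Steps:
Q = 80 (Q = 20*4 = 80)
p(S) = -26 + S² (p(S) = S² - 26 = -26 + S²)
p(Q) - h(14 - 1*(-7)) = (-26 + 80²) - (-1 + (14 - 1*(-7)))² = (-26 + 6400) - (-1 + (14 + 7))² = 6374 - (-1 + 21)² = 6374 - 1*20² = 6374 - 1*400 = 6374 - 400 = 5974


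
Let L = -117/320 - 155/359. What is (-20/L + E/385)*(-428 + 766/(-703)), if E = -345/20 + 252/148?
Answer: -3942760652377005/366933587482 ≈ -10745.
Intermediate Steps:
E = -2301/148 (E = -345*1/20 + 252*(1/148) = -69/4 + 63/37 = -2301/148 ≈ -15.547)
L = -91603/114880 (L = -117*1/320 - 155*1/359 = -117/320 - 155/359 = -91603/114880 ≈ -0.79738)
(-20/L + E/385)*(-428 + 766/(-703)) = (-20/(-91603/114880) - 2301/148/385)*(-428 + 766/(-703)) = (-20*(-114880/91603) - 2301/148*1/385)*(-428 + 766*(-1/703)) = (2297600/91603 - 2301/56980)*(-428 - 766/703) = (130706469497/5219538940)*(-301650/703) = -3942760652377005/366933587482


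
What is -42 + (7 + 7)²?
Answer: 154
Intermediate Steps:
-42 + (7 + 7)² = -42 + 14² = -42 + 196 = 154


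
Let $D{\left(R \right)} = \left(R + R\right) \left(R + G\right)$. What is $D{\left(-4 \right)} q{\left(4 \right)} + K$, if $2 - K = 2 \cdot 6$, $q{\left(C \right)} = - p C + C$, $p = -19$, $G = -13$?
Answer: $10870$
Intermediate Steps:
$q{\left(C \right)} = 20 C$ ($q{\left(C \right)} = \left(-1\right) \left(-19\right) C + C = 19 C + C = 20 C$)
$K = -10$ ($K = 2 - 2 \cdot 6 = 2 - 12 = -10$)
$D{\left(R \right)} = 2 R \left(-13 + R\right)$ ($D{\left(R \right)} = \left(R + R\right) \left(R - 13\right) = 2 R \left(-13 + R\right)$)
$D{\left(-4 \right)} q{\left(4 \right)} + K = 2 \left(-4\right) \left(-13 - 4\right) 20 \cdot 4 - 10 = 2 \left(-4\right) \left(-17\right) 80 - 10 = 136 \cdot 80 - 10 = 10880 - 10 = 10870$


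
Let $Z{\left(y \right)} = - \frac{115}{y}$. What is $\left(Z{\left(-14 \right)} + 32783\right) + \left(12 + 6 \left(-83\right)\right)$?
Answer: $\frac{452273}{14} \approx 32305.0$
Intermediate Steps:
$\left(Z{\left(-14 \right)} + 32783\right) + \left(12 + 6 \left(-83\right)\right) = \left(- \frac{115}{-14} + 32783\right) + \left(12 + 6 \left(-83\right)\right) = \left(\left(-115\right) \left(- \frac{1}{14}\right) + 32783\right) + \left(12 - 498\right) = \left(\frac{115}{14} + 32783\right) - 486 = \frac{459077}{14} - 486 = \frac{452273}{14}$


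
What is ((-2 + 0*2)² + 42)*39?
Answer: 1794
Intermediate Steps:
((-2 + 0*2)² + 42)*39 = ((-2 + 0)² + 42)*39 = ((-2)² + 42)*39 = (4 + 42)*39 = 46*39 = 1794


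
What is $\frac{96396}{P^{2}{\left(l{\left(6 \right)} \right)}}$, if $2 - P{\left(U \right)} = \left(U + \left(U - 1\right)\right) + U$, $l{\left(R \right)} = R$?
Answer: $\frac{32132}{75} \approx 428.43$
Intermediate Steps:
$P{\left(U \right)} = 3 - 3 U$ ($P{\left(U \right)} = 2 - \left(\left(U + \left(U - 1\right)\right) + U\right) = 2 - \left(\left(U + \left(-1 + U\right)\right) + U\right) = 2 - \left(\left(-1 + 2 U\right) + U\right) = 2 - \left(-1 + 3 U\right) = 3 - 3 U$)
$\frac{96396}{P^{2}{\left(l{\left(6 \right)} \right)}} = \frac{96396}{\left(3 - 18\right)^{2}} = \frac{96396}{\left(-15\right)^{2}} = \frac{96396}{225} = 96396 \cdot \frac{1}{225} = \frac{32132}{75}$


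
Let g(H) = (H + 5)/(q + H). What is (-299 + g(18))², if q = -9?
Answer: 7118224/81 ≈ 87879.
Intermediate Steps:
g(H) = (5 + H)/(-9 + H) (g(H) = (H + 5)/(-9 + H) = (5 + H)/(-9 + H))
(-299 + g(18))² = (-299 + (5 + 18)/(-9 + 18))² = (-299 + 23/9)² = (-2668/9)² = 7118224/81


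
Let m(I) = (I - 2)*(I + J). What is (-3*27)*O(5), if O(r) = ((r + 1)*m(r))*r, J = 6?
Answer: -80190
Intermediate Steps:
m(I) = (-2 + I)*(6 + I) (m(I) = (I - 2)*(I + 6) = (-2 + I)*(6 + I))
O(r) = r*(1 + r)*(-12 + r**2 + 4*r) (O(r) = ((r + 1)*(-12 + r**2 + 4*r))*r = ((1 + r)*(-12 + r**2 + 4*r))*r = r*(1 + r)*(-12 + r**2 + 4*r))
(-3*27)*O(5) = (-3*27)*(5*(1 + 5)*(-12 + 5**2 + 4*5)) = -405*6*(-12 + 25 + 20) = -405*6*33 = -81*990 = -80190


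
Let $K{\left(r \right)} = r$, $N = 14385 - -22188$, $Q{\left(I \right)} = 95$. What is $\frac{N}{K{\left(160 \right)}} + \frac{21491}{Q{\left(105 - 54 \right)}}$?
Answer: $\frac{1382599}{3040} \approx 454.8$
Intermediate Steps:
$N = 36573$ ($N = 14385 + 22188 = 36573$)
$\frac{N}{K{\left(160 \right)}} + \frac{21491}{Q{\left(105 - 54 \right)}} = \frac{36573}{160} + \frac{21491}{95} = \frac{1382599}{3040}$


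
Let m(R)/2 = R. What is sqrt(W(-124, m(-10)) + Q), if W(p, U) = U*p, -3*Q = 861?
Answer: sqrt(2193) ≈ 46.829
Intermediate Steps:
Q = -287 (Q = -1/3*861 = -287)
m(R) = 2*R
sqrt(W(-124, m(-10)) + Q) = sqrt((2*(-10))*(-124) - 287) = sqrt(-20*(-124) - 287) = sqrt(2480 - 287) = sqrt(2193)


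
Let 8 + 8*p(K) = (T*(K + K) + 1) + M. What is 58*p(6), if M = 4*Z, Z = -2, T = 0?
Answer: -435/4 ≈ -108.75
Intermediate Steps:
M = -8 (M = 4*(-2) = -8)
p(K) = -15/8 (p(K) = -1 + ((0*(K + K) + 1) - 8)/8 = -1 + ((0*(2*K) + 1) - 8)/8 = -1 + ((0 + 1) - 8)/8 = -1 + (1 - 8)/8 = -1 + (⅛)*(-7) = -1 - 7/8 = -15/8)
58*p(6) = 58*(-15/8) = -435/4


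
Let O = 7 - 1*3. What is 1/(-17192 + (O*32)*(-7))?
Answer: -1/18088 ≈ -5.5285e-5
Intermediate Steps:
O = 4 (O = 7 - 3 = 4)
1/(-17192 + (O*32)*(-7)) = 1/(-17192 + (4*32)*(-7)) = 1/(-17192 + 128*(-7)) = 1/(-17192 - 896) = 1/(-18088) = -1/18088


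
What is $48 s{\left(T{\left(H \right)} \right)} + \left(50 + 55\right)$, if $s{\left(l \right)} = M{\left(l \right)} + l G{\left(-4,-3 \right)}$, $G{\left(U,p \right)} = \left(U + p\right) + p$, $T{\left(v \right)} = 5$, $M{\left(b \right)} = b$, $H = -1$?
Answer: $-2055$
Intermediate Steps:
$G{\left(U,p \right)} = U + 2 p$
$s{\left(l \right)} = - 9 l$ ($s{\left(l \right)} = l + l \left(-4 + 2 \left(-3\right)\right) = l + l \left(-4 - 6\right) = l + l \left(-10\right) = l - 10 l = - 9 l$)
$48 s{\left(T{\left(H \right)} \right)} + \left(50 + 55\right) = 48 \left(\left(-9\right) 5\right) + \left(50 + 55\right) = 48 \left(-45\right) + 105 = -2160 + 105 = -2055$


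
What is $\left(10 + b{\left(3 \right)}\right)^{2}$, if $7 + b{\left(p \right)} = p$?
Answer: $36$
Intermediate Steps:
$b{\left(p \right)} = -7 + p$
$\left(10 + b{\left(3 \right)}\right)^{2} = \left(10 + \left(-7 + 3\right)\right)^{2} = \left(10 - 4\right)^{2} = 6^{2} = 36$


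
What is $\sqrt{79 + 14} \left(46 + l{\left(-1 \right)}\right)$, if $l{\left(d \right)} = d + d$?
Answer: $44 \sqrt{93} \approx 424.32$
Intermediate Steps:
$l{\left(d \right)} = 2 d$
$\sqrt{79 + 14} \left(46 + l{\left(-1 \right)}\right) = \sqrt{79 + 14} \left(46 + 2 \left(-1\right)\right) = \sqrt{93} \left(46 - 2\right) = \sqrt{93} \cdot 44 = 44 \sqrt{93}$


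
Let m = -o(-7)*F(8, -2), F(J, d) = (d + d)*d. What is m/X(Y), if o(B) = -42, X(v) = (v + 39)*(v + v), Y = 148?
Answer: 42/6919 ≈ 0.0060702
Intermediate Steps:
F(J, d) = 2*d**2 (F(J, d) = (2*d)*d = 2*d**2)
X(v) = 2*v*(39 + v) (X(v) = (39 + v)*(2*v) = 2*v*(39 + v))
m = 336 (m = -(-42)*2*(-2)**2 = -(-42)*2*4 = -(-42)*8 = -1*(-336) = 336)
m/X(Y) = 336/((2*148*(39 + 148))) = 336/((2*148*187)) = 336/55352 = 336*(1/55352) = 42/6919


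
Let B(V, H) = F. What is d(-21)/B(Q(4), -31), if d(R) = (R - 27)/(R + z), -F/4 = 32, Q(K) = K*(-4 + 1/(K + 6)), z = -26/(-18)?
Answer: -27/1408 ≈ -0.019176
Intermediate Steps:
z = 13/9 (z = -26*(-1/18) = 13/9 ≈ 1.4444)
Q(K) = K*(-4 + 1/(6 + K))
F = -128 (F = -4*32 = -128)
B(V, H) = -128
d(R) = (-27 + R)/(13/9 + R) (d(R) = (R - 27)/(R + 13/9) = (-27 + R)/(13/9 + R))
d(-21)/B(Q(4), -31) = (9*(-27 - 21)/(13 + 9*(-21)))/(-128) = (9*(-48)/(13 - 189))*(-1/128) = (9*(-48)/(-176))*(-1/128) = (9*(-1/176)*(-48))*(-1/128) = (27/11)*(-1/128) = -27/1408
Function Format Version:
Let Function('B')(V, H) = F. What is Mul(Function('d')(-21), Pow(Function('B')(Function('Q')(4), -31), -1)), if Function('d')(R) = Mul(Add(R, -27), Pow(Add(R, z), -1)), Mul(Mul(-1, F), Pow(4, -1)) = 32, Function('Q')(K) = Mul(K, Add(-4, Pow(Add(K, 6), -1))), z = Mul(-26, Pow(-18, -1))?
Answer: Rational(-27, 1408) ≈ -0.019176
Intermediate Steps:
z = Rational(13, 9) (z = Mul(-26, Rational(-1, 18)) = Rational(13, 9) ≈ 1.4444)
Function('Q')(K) = Mul(K, Add(-4, Pow(Add(6, K), -1)))
F = -128 (F = Mul(-4, 32) = -128)
Function('B')(V, H) = -128
Function('d')(R) = Mul(Pow(Add(Rational(13, 9), R), -1), Add(-27, R)) (Function('d')(R) = Mul(Add(R, -27), Pow(Add(R, Rational(13, 9)), -1)) = Mul(Add(-27, R), Pow(Add(Rational(13, 9), R), -1)) = Mul(Pow(Add(Rational(13, 9), R), -1), Add(-27, R)))
Mul(Function('d')(-21), Pow(Function('B')(Function('Q')(4), -31), -1)) = Mul(Mul(9, Pow(Add(13, Mul(9, -21)), -1), Add(-27, -21)), Pow(-128, -1)) = Mul(Mul(9, Pow(Add(13, -189), -1), -48), Rational(-1, 128)) = Mul(Mul(9, Pow(-176, -1), -48), Rational(-1, 128)) = Mul(Mul(9, Rational(-1, 176), -48), Rational(-1, 128)) = Mul(Rational(27, 11), Rational(-1, 128)) = Rational(-27, 1408)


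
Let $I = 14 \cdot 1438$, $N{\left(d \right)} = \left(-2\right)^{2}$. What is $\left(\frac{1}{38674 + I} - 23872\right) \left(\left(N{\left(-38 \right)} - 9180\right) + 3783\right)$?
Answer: $\frac{7570784169583}{58806} \approx 1.2874 \cdot 10^{8}$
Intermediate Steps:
$N{\left(d \right)} = 4$
$I = 20132$
$\left(\frac{1}{38674 + I} - 23872\right) \left(\left(N{\left(-38 \right)} - 9180\right) + 3783\right) = \left(\frac{1}{38674 + 20132} - 23872\right) \left(\left(4 - 9180\right) + 3783\right) = \left(\frac{1}{58806} - 23872\right) \left(-9176 + 3783\right) = \left(\frac{1}{58806} - 23872\right) \left(-5393\right) = \left(- \frac{1403816831}{58806}\right) \left(-5393\right) = \frac{7570784169583}{58806}$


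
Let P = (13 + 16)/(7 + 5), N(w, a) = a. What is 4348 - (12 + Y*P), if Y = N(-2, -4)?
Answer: 13037/3 ≈ 4345.7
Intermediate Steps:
Y = -4
P = 29/12 ≈ 2.4167
4348 - (12 + Y*P) = 4348 - (12 - 4*29/12) = 4348 - (12 - 29/3) = 4348 - 1*7/3 = 4348 - 7/3 = 13037/3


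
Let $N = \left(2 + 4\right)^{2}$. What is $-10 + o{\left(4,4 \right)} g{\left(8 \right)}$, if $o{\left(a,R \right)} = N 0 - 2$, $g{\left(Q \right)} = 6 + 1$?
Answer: $-24$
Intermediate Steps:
$g{\left(Q \right)} = 7$
$N = 36$ ($N = 6^{2} = 36$)
$o{\left(a,R \right)} = -2$ ($o{\left(a,R \right)} = 36 \cdot 0 - 2 = 0 - 2 = -2$)
$-10 + o{\left(4,4 \right)} g{\left(8 \right)} = -10 - 14 = -24$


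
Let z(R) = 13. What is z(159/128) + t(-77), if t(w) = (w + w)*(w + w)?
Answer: 23729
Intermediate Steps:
t(w) = 4*w**2 (t(w) = (2*w)*(2*w) = 4*w**2)
z(159/128) + t(-77) = 13 + 4*(-77)**2 = 13 + 4*5929 = 13 + 23716 = 23729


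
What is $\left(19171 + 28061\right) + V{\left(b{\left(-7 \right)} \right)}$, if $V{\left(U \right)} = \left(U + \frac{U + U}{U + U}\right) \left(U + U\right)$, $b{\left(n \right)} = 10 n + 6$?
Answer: $55296$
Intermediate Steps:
$b{\left(n \right)} = 6 + 10 n$
$V{\left(U \right)} = 2 U \left(1 + U\right)$ ($V{\left(U \right)} = \left(U + \frac{2 U}{2 U}\right) 2 U = \left(U + 2 U \frac{1}{2 U}\right) 2 U = \left(U + 1\right) 2 U = \left(1 + U\right) 2 U = 2 U \left(1 + U\right)$)
$\left(19171 + 28061\right) + V{\left(b{\left(-7 \right)} \right)} = \left(19171 + 28061\right) + 2 \left(6 + 10 \left(-7\right)\right) \left(1 + \left(6 + 10 \left(-7\right)\right)\right) = 47232 + 2 \left(6 - 70\right) \left(1 + \left(6 - 70\right)\right) = 47232 + 2 \left(-64\right) \left(1 - 64\right) = 47232 + 2 \left(-64\right) \left(-63\right) = 47232 + 8064 = 55296$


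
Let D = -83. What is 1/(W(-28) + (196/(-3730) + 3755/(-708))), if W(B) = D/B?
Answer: -4621470/11054249 ≈ -0.41807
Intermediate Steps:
W(B) = -83/B
1/(W(-28) + (196/(-3730) + 3755/(-708))) = 1/(-83/(-28) + (196/(-3730) + 3755/(-708))) = 1/(-83*(-1/28) + (196*(-1/3730) + 3755*(-1/708))) = 1/(83/28 + (-98/1865 - 3755/708)) = 1/(83/28 - 7072459/1320420) = 1/(-11054249/4621470) = -4621470/11054249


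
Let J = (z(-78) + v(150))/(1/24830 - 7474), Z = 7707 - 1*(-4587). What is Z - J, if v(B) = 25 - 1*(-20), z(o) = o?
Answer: 2281512557796/185579419 ≈ 12294.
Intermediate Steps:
v(B) = 45 (v(B) = 25 + 20 = 45)
Z = 12294 (Z = 7707 + 4587 = 12294)
J = 819390/185579419 (J = (-78 + 45)/(1/24830 - 7474) = -33/(1/24830 - 7474) = -33/(-185579419/24830) = -33*(-24830/185579419) = 819390/185579419 ≈ 0.0044153)
Z - J = 12294 - 1*819390/185579419 = 12294 - 819390/185579419 = 2281512557796/185579419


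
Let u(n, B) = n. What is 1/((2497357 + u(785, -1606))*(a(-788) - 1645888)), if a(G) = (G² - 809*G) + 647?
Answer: -1/966293816310 ≈ -1.0349e-12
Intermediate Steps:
a(G) = 647 + G² - 809*G
1/((2497357 + u(785, -1606))*(a(-788) - 1645888)) = 1/((2497357 + 785)*((647 + (-788)² - 809*(-788)) - 1645888)) = 1/(2498142*((647 + 620944 + 637492) - 1645888)) = 1/(2498142*(1259083 - 1645888)) = 1/(2498142*(-386805)) = 1/(-966293816310) = -1/966293816310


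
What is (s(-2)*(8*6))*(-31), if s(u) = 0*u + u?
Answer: 2976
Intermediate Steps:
s(u) = u (s(u) = 0 + u = u)
(s(-2)*(8*6))*(-31) = -16*6*(-31) = -2*48*(-31) = -96*(-31) = 2976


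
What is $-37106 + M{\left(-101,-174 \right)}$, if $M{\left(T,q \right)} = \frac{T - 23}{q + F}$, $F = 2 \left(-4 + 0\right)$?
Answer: $- \frac{3376584}{91} \approx -37105.0$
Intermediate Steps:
$F = -8$ ($F = 2 \left(-4\right) = -8$)
$M{\left(T,q \right)} = \frac{-23 + T}{-8 + q}$ ($M{\left(T,q \right)} = \frac{T - 23}{q - 8} = \frac{-23 + T}{-8 + q}$)
$-37106 + M{\left(-101,-174 \right)} = -37106 + \frac{-23 - 101}{-8 - 174} = -37106 + \frac{1}{-182} \left(-124\right) = -37106 - - \frac{62}{91} = -37106 + \frac{62}{91} = - \frac{3376584}{91}$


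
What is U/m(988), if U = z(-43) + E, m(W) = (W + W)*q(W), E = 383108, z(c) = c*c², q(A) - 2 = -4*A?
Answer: -15979/410800 ≈ -0.038897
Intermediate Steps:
q(A) = 2 - 4*A
z(c) = c³
m(W) = 2*W*(2 - 4*W) (m(W) = (W + W)*(2 - 4*W) = (2*W)*(2 - 4*W) = 2*W*(2 - 4*W))
U = 303601 (U = (-43)³ + 383108 = -79507 + 383108 = 303601)
U/m(988) = 303601/((4*988*(1 - 2*988))) = 303601/((4*988*(1 - 1976))) = 303601/((4*988*(-1975))) = 303601/(-7805200) = 303601*(-1/7805200) = -15979/410800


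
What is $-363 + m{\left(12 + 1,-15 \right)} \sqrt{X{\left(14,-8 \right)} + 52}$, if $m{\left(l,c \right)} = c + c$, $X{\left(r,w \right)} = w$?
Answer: $-363 - 60 \sqrt{11} \approx -562.0$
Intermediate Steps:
$m{\left(l,c \right)} = 2 c$
$-363 + m{\left(12 + 1,-15 \right)} \sqrt{X{\left(14,-8 \right)} + 52} = -363 + 2 \left(-15\right) \sqrt{-8 + 52} = -363 - 30 \sqrt{44} = -363 - 30 \cdot 2 \sqrt{11} = -363 - 60 \sqrt{11}$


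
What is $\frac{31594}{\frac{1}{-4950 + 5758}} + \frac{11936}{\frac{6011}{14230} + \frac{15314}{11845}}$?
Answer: $\frac{1476523087590576}{57823703} \approx 2.5535 \cdot 10^{7}$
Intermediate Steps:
$\frac{31594}{\frac{1}{-4950 + 5758}} + \frac{11936}{\frac{6011}{14230} + \frac{15314}{11845}} = \frac{31594}{\frac{1}{808}} + \frac{11936}{6011 \cdot \frac{1}{14230} + 15314 \cdot \frac{1}{11845}} = 31594 \frac{1}{\frac{1}{808}} + \frac{11936}{\frac{6011}{14230} + \frac{15314}{11845}} = 31594 \cdot 808 + \frac{11936}{\frac{57823703}{33710870}} = 25527952 + 11936 \cdot \frac{33710870}{57823703} = 25527952 + \frac{402372944320}{57823703} = \frac{1476523087590576}{57823703}$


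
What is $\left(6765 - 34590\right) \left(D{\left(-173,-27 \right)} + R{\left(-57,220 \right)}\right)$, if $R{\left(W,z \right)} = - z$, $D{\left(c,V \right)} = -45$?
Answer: $7373625$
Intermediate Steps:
$\left(6765 - 34590\right) \left(D{\left(-173,-27 \right)} + R{\left(-57,220 \right)}\right) = \left(6765 - 34590\right) \left(-45 - 220\right) = \left(6765 - 34590\right) \left(-265\right) = \left(-27825\right) \left(-265\right) = 7373625$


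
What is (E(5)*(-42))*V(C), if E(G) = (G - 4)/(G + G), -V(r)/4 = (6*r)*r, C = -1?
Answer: 504/5 ≈ 100.80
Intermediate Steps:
V(r) = -24*r**2 (V(r) = -4*6*r*r = -24*r**2)
E(G) = (-4 + G)/(2*G) (E(G) = (-4 + G)/((2*G)) = (-4 + G)*(1/(2*G)) = (-4 + G)/(2*G))
(E(5)*(-42))*V(C) = (((1/2)*(-4 + 5)/5)*(-42))*(-24*(-1)**2) = (((1/2)*(1/5)*1)*(-42))*(-24*1) = ((1/10)*(-42))*(-24) = -21/5*(-24) = 504/5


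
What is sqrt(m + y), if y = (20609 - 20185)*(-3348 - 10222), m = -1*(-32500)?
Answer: 2*I*sqrt(1430295) ≈ 2391.9*I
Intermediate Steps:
m = 32500
y = -5753680 (y = 424*(-13570) = -5753680)
sqrt(m + y) = sqrt(32500 - 5753680) = sqrt(-5721180) = 2*I*sqrt(1430295)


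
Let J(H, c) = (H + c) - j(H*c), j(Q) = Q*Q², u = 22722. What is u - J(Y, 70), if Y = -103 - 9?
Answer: -481890281236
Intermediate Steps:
j(Q) = Q³
Y = -112
J(H, c) = H + c - H³*c³ (J(H, c) = (H + c) - (H*c)³ = (H + c) - H³*c³ = H + c - H³*c³)
u - J(Y, 70) = 22722 - (-112 + 70 - 1*(-112)³*70³) = 22722 - (-112 + 70 - 1*(-1404928)*343000) = 22722 - (-112 + 70 + 481890304000) = 22722 - 1*481890303958 = 22722 - 481890303958 = -481890281236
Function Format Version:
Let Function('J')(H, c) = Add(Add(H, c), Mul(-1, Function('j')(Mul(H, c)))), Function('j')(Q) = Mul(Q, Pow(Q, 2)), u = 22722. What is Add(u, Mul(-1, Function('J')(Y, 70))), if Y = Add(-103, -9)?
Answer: -481890281236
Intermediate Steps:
Function('j')(Q) = Pow(Q, 3)
Y = -112
Function('J')(H, c) = Add(H, c, Mul(-1, Pow(H, 3), Pow(c, 3))) (Function('J')(H, c) = Add(Add(H, c), Mul(-1, Pow(Mul(H, c), 3))) = Add(Add(H, c), Mul(-1, Mul(Pow(H, 3), Pow(c, 3)))) = Add(Add(H, c), Mul(-1, Pow(H, 3), Pow(c, 3))) = Add(H, c, Mul(-1, Pow(H, 3), Pow(c, 3))))
Add(u, Mul(-1, Function('J')(Y, 70))) = Add(22722, Mul(-1, Add(-112, 70, Mul(-1, Pow(-112, 3), Pow(70, 3))))) = Add(22722, Mul(-1, Add(-112, 70, Mul(-1, -1404928, 343000)))) = Add(22722, Mul(-1, Add(-112, 70, 481890304000))) = Add(22722, Mul(-1, 481890303958)) = Add(22722, -481890303958) = -481890281236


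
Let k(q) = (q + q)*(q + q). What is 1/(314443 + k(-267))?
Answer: 1/599599 ≈ 1.6678e-6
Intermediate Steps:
k(q) = 4*q² (k(q) = (2*q)*(2*q) = 4*q²)
1/(314443 + k(-267)) = 1/(314443 + 4*(-267)²) = 1/(314443 + 4*71289) = 1/(314443 + 285156) = 1/599599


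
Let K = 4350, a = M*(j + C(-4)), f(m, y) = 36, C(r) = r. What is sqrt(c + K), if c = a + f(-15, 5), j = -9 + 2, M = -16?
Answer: sqrt(4562) ≈ 67.543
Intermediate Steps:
j = -7
a = 176 (a = -16*(-7 - 4) = -16*(-11) = 176)
c = 212 (c = 176 + 36 = 212)
sqrt(c + K) = sqrt(212 + 4350) = sqrt(4562)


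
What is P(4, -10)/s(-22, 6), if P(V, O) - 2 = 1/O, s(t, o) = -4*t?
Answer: 19/880 ≈ 0.021591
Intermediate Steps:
P(V, O) = 2 + 1/O
P(4, -10)/s(-22, 6) = (2 + 1/(-10))/((-4*(-22))) = (2 - ⅒)/88 = (19/10)*(1/88) = 19/880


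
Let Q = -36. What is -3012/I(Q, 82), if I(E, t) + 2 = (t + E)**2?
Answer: -1506/1057 ≈ -1.4248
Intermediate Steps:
I(E, t) = -2 + (E + t)**2 (I(E, t) = -2 + (t + E)**2 = -2 + (E + t)**2)
-3012/I(Q, 82) = -3012/(-2 + (-36 + 82)**2) = -3012/(-2 + 46**2) = -3012/(-2 + 2116) = -3012/2114 = -3012*1/2114 = -1506/1057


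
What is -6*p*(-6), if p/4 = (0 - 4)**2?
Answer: 2304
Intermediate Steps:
p = 64 (p = 4*(0 - 4)**2 = 4*(-4)**2 = 4*16 = 64)
-6*p*(-6) = -6*64*(-6) = -384*(-6) = 2304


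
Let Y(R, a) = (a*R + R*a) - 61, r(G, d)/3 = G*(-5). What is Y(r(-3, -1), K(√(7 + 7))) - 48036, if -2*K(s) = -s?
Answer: -48097 + 45*√14 ≈ -47929.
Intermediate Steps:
r(G, d) = -15*G (r(G, d) = 3*(G*(-5)) = 3*(-5*G) = -15*G)
K(s) = s/2 (K(s) = -(-1)*s/2 = s/2)
Y(R, a) = -61 + 2*R*a (Y(R, a) = (R*a + R*a) - 61 = 2*R*a - 61 = -61 + 2*R*a)
Y(r(-3, -1), K(√(7 + 7))) - 48036 = (-61 + 2*(-15*(-3))*(√(7 + 7)/2)) - 48036 = (-61 + 2*45*(√14/2)) - 48036 = (-61 + 45*√14) - 48036 = -48097 + 45*√14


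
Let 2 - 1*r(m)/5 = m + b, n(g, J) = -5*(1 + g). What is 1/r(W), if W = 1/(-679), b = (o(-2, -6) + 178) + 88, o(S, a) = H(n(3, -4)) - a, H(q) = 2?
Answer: -679/923435 ≈ -0.00073530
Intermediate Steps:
n(g, J) = -5 - 5*g
o(S, a) = 2 - a
b = 274 (b = ((2 - 1*(-6)) + 178) + 88 = ((2 + 6) + 178) + 88 = (8 + 178) + 88 = 186 + 88 = 274)
W = -1/679 ≈ -0.0014728
r(m) = -1360 - 5*m (r(m) = 10 - 5*(m + 274) = 10 - 5*(274 + m) = 10 + (-1370 - 5*m) = -1360 - 5*m)
1/r(W) = 1/(-1360 - 5*(-1/679)) = 1/(-1360 + 5/679) = 1/(-923435/679) = -679/923435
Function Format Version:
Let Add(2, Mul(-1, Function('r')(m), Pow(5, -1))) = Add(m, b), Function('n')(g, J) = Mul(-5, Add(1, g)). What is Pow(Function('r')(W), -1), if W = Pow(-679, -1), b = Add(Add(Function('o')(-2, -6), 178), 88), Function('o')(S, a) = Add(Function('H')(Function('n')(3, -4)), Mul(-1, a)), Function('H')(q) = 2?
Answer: Rational(-679, 923435) ≈ -0.00073530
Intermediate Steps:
Function('n')(g, J) = Add(-5, Mul(-5, g))
Function('o')(S, a) = Add(2, Mul(-1, a))
b = 274 (b = Add(Add(Add(2, Mul(-1, -6)), 178), 88) = Add(Add(Add(2, 6), 178), 88) = Add(Add(8, 178), 88) = Add(186, 88) = 274)
W = Rational(-1, 679) ≈ -0.0014728
Function('r')(m) = Add(-1360, Mul(-5, m)) (Function('r')(m) = Add(10, Mul(-5, Add(m, 274))) = Add(10, Mul(-5, Add(274, m))) = Add(10, Add(-1370, Mul(-5, m))) = Add(-1360, Mul(-5, m)))
Pow(Function('r')(W), -1) = Pow(Add(-1360, Mul(-5, Rational(-1, 679))), -1) = Pow(Add(-1360, Rational(5, 679)), -1) = Pow(Rational(-923435, 679), -1) = Rational(-679, 923435)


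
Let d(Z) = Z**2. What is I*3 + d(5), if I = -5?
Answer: 10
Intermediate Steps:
I*3 + d(5) = -5*3 + 5**2 = -15 + 25 = 10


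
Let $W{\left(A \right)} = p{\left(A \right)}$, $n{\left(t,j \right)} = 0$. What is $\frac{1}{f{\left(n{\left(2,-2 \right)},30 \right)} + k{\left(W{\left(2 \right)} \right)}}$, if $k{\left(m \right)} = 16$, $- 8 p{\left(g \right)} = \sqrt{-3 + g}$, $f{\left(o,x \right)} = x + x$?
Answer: $\frac{1}{76} \approx 0.013158$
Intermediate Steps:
$f{\left(o,x \right)} = 2 x$
$p{\left(g \right)} = - \frac{\sqrt{-3 + g}}{8}$
$W{\left(A \right)} = - \frac{\sqrt{-3 + A}}{8}$
$\frac{1}{f{\left(n{\left(2,-2 \right)},30 \right)} + k{\left(W{\left(2 \right)} \right)}} = \frac{1}{2 \cdot 30 + 16} = \frac{1}{60 + 16} = \frac{1}{76}$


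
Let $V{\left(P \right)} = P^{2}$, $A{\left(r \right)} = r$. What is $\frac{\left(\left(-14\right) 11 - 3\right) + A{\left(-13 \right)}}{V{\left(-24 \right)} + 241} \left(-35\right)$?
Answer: $\frac{5950}{817} \approx 7.2827$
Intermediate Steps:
$\frac{\left(\left(-14\right) 11 - 3\right) + A{\left(-13 \right)}}{V{\left(-24 \right)} + 241} \left(-35\right) = \frac{\left(\left(-14\right) 11 - 3\right) - 13}{\left(-24\right)^{2} + 241} \left(-35\right) = \frac{\left(-154 - 3\right) - 13}{576 + 241} \left(-35\right) = \frac{-157 - 13}{817} \left(-35\right) = \left(-170\right) \frac{1}{817} \left(-35\right) = \left(- \frac{170}{817}\right) \left(-35\right) = \frac{5950}{817}$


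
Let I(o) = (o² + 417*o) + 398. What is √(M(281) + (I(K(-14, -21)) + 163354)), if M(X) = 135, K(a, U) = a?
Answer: √158245 ≈ 397.80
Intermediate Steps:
I(o) = 398 + o² + 417*o
√(M(281) + (I(K(-14, -21)) + 163354)) = √(135 + ((398 + (-14)² + 417*(-14)) + 163354)) = √(135 + ((398 + 196 - 5838) + 163354)) = √(135 + (-5244 + 163354)) = √(135 + 158110) = √158245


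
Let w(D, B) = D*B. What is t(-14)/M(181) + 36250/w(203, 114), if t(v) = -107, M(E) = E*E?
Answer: 20432932/13071639 ≈ 1.5632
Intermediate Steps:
M(E) = E²
w(D, B) = B*D
t(-14)/M(181) + 36250/w(203, 114) = -107/(181²) + 36250/((114*203)) = -107/32761 + 36250/23142 = -107*1/32761 + 36250*(1/23142) = -107/32761 + 625/399 = 20432932/13071639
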